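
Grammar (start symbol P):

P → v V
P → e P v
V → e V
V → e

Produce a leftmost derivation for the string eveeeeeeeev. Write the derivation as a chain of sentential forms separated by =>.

P=>ePv=>evVv=>eveVv=>eveeVv=>eveeeVv=>eveeeeVv=>eveeeeeVv=>eveeeeeeVv=>eveeeeeeeVv=>eveeeeeeeev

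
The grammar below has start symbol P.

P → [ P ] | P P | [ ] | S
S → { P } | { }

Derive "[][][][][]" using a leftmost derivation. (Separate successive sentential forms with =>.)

P => PP   [P → P P]
PP => PPP   [P → P P]
PPP => PPPP   [P → P P]
PPPP => []PPP   [P → [ ]]
[]PPP => []PPPP   [P → P P]
[]PPPP => [][]PPP   [P → [ ]]
[][]PPP => [][][]PP   [P → [ ]]
[][][]PP => [][][][]P   [P → [ ]]
[][][][]P => [][][][][]   [P → [ ]]

P => PP => PPP => PPPP => []PPP => []PPPP => [][]PPP => [][][]PP => [][][][]P => [][][][][]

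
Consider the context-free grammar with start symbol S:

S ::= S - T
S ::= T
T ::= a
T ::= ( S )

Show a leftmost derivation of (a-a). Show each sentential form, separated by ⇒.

S⇒T⇒(S)⇒(S-T)⇒(T-T)⇒(a-T)⇒(a-a)

S ⇒ T   [S ::= T]
T ⇒ (S)   [T ::= ( S )]
(S) ⇒ (S-T)   [S ::= S - T]
(S-T) ⇒ (T-T)   [S ::= T]
(T-T) ⇒ (a-T)   [T ::= a]
(a-T) ⇒ (a-a)   [T ::= a]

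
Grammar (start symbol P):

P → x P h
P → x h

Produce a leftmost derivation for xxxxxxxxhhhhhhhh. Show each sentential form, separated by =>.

P => xPh   [P → x P h]
xPh => xxPhh   [P → x P h]
xxPhh => xxxPhhh   [P → x P h]
xxxPhhh => xxxxPhhhh   [P → x P h]
xxxxPhhhh => xxxxxPhhhhh   [P → x P h]
xxxxxPhhhhh => xxxxxxPhhhhhh   [P → x P h]
xxxxxxPhhhhhh => xxxxxxxPhhhhhhh   [P → x P h]
xxxxxxxPhhhhhhh => xxxxxxxxhhhhhhhh   [P → x h]

P=>xPh=>xxPhh=>xxxPhhh=>xxxxPhhhh=>xxxxxPhhhhh=>xxxxxxPhhhhhh=>xxxxxxxPhhhhhhh=>xxxxxxxxhhhhhhhh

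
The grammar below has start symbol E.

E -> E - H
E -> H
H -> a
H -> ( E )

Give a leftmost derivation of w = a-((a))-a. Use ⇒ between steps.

E⇒E-H⇒E-H-H⇒H-H-H⇒a-H-H⇒a-(E)-H⇒a-(H)-H⇒a-((E))-H⇒a-((H))-H⇒a-((a))-H⇒a-((a))-a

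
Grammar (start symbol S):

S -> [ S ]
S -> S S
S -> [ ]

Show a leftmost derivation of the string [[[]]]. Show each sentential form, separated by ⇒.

S ⇒ [S]   [S -> [ S ]]
[S] ⇒ [[S]]   [S -> [ S ]]
[[S]] ⇒ [[[]]]   [S -> [ ]]

S ⇒ [S] ⇒ [[S]] ⇒ [[[]]]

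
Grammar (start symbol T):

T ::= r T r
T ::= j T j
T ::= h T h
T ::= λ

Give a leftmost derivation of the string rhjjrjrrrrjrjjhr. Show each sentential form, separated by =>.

T => rTr   [T ::= r T r]
rTr => rhThr   [T ::= h T h]
rhThr => rhjTjhr   [T ::= j T j]
rhjTjhr => rhjjTjjhr   [T ::= j T j]
rhjjTjjhr => rhjjrTrjjhr   [T ::= r T r]
rhjjrTrjjhr => rhjjrjTjrjjhr   [T ::= j T j]
rhjjrjTjrjjhr => rhjjrjrTrjrjjhr   [T ::= r T r]
rhjjrjrTrjrjjhr => rhjjrjrrTrrjrjjhr   [T ::= r T r]
rhjjrjrrTrrjrjjhr => rhjjrjrrrrjrjjhr   [T ::= λ]

T=>rTr=>rhThr=>rhjTjhr=>rhjjTjjhr=>rhjjrTrjjhr=>rhjjrjTjrjjhr=>rhjjrjrTrjrjjhr=>rhjjrjrrTrrjrjjhr=>rhjjrjrrrrjrjjhr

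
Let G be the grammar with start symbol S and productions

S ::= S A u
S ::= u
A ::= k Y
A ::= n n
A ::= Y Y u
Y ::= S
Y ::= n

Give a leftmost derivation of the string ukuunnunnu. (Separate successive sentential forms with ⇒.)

S ⇒ SAu   [S ::= S A u]
SAu ⇒ SAuAu   [S ::= S A u]
SAuAu ⇒ SAuAuAu   [S ::= S A u]
SAuAuAu ⇒ uAuAuAu   [S ::= u]
uAuAuAu ⇒ ukYuAuAu   [A ::= k Y]
ukYuAuAu ⇒ ukSuAuAu   [Y ::= S]
ukSuAuAu ⇒ ukuuAuAu   [S ::= u]
ukuuAuAu ⇒ ukuunnuAu   [A ::= n n]
ukuunnuAu ⇒ ukuunnunnu   [A ::= n n]

S⇒SAu⇒SAuAu⇒SAuAuAu⇒uAuAuAu⇒ukYuAuAu⇒ukSuAuAu⇒ukuuAuAu⇒ukuunnuAu⇒ukuunnunnu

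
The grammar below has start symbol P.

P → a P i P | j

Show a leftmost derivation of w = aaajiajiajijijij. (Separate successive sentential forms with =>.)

P=>aPiP=>aaPiPiP=>aaaPiPiPiP=>aaajiPiPiP=>aaajiaPiPiPiP=>aaajiajiPiPiP=>aaajiajiaPiPiPiP=>aaajiajiajiPiPiP=>aaajiajiajijiPiP=>aaajiajiajijijiP=>aaajiajiajijijij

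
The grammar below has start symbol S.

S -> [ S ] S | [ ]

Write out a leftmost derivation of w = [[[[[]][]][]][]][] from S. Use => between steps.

S => [S]S => [[S]S]S => [[[S]S]S]S => [[[[S]S]S]S]S => [[[[[]]S]S]S]S => [[[[[]][]]S]S]S => [[[[[]][]][]]S]S => [[[[[]][]][]][]]S => [[[[[]][]][]][]][]

S => [S]S   [S -> [ S ] S]
[S]S => [[S]S]S   [S -> [ S ] S]
[[S]S]S => [[[S]S]S]S   [S -> [ S ] S]
[[[S]S]S]S => [[[[S]S]S]S]S   [S -> [ S ] S]
[[[[S]S]S]S]S => [[[[[]]S]S]S]S   [S -> [ ]]
[[[[[]]S]S]S]S => [[[[[]][]]S]S]S   [S -> [ ]]
[[[[[]][]]S]S]S => [[[[[]][]][]]S]S   [S -> [ ]]
[[[[[]][]][]]S]S => [[[[[]][]][]][]]S   [S -> [ ]]
[[[[[]][]][]][]]S => [[[[[]][]][]][]][]   [S -> [ ]]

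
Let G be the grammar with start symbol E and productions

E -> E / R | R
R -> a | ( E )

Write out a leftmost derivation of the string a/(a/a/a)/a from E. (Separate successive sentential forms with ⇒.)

E⇒E/R⇒E/R/R⇒R/R/R⇒a/R/R⇒a/(E)/R⇒a/(E/R)/R⇒a/(E/R/R)/R⇒a/(R/R/R)/R⇒a/(a/R/R)/R⇒a/(a/a/R)/R⇒a/(a/a/a)/R⇒a/(a/a/a)/a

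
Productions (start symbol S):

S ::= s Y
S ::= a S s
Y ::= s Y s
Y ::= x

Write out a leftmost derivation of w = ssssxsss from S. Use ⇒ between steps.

S⇒sY⇒ssYs⇒sssYss⇒ssssYsss⇒ssssxsss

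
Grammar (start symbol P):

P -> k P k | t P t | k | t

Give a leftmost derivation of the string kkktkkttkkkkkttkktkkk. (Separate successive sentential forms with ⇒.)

P ⇒ kPk   [P -> k P k]
kPk ⇒ kkPkk   [P -> k P k]
kkPkk ⇒ kkkPkkk   [P -> k P k]
kkkPkkk ⇒ kkktPtkkk   [P -> t P t]
kkktPtkkk ⇒ kkktkPktkkk   [P -> k P k]
kkktkPktkkk ⇒ kkktkkPkktkkk   [P -> k P k]
kkktkkPkktkkk ⇒ kkktkktPtkktkkk   [P -> t P t]
kkktkktPtkktkkk ⇒ kkktkkttPttkktkkk   [P -> t P t]
kkktkkttPttkktkkk ⇒ kkktkkttkPkttkktkkk   [P -> k P k]
kkktkkttkPkttkktkkk ⇒ kkktkkttkkPkkttkktkkk   [P -> k P k]
kkktkkttkkPkkttkktkkk ⇒ kkktkkttkkkkkttkktkkk   [P -> k]

P ⇒ kPk ⇒ kkPkk ⇒ kkkPkkk ⇒ kkktPtkkk ⇒ kkktkPktkkk ⇒ kkktkkPkktkkk ⇒ kkktkktPtkktkkk ⇒ kkktkkttPttkktkkk ⇒ kkktkkttkPkttkktkkk ⇒ kkktkkttkkPkkttkktkkk ⇒ kkktkkttkkkkkttkktkkk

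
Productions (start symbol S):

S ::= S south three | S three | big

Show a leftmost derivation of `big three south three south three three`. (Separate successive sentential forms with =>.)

S => S three   [S ::= S three]
S three => S south three three   [S ::= S south three]
S south three three => S south three south three three   [S ::= S south three]
S south three south three three => S three south three south three three   [S ::= S three]
S three south three south three three => big three south three south three three   [S ::= big]

S => S three => S south three three => S south three south three three => S three south three south three three => big three south three south three three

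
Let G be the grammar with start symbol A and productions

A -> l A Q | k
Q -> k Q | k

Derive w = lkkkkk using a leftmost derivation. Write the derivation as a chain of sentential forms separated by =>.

A => lAQ => lkQ => lkkQ => lkkkQ => lkkkkQ => lkkkkk

A => lAQ   [A -> l A Q]
lAQ => lkQ   [A -> k]
lkQ => lkkQ   [Q -> k Q]
lkkQ => lkkkQ   [Q -> k Q]
lkkkQ => lkkkkQ   [Q -> k Q]
lkkkkQ => lkkkkk   [Q -> k]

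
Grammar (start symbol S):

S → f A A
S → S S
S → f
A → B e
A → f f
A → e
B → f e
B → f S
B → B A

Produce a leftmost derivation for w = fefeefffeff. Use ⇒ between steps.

S⇒SS⇒SSS⇒fAASS⇒feASS⇒feBeSS⇒fefeeSS⇒fefeeSSS⇒fefeefAASS⇒fefeefffASS⇒fefeefffeSS⇒fefeefffefS⇒fefeefffeff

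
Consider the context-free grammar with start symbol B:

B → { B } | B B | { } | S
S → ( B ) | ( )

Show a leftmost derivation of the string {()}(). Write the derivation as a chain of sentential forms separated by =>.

B => BB => {B}B => {S}B => {()}B => {()}S => {()}()

B => BB   [B → B B]
BB => {B}B   [B → { B }]
{B}B => {S}B   [B → S]
{S}B => {()}B   [S → ( )]
{()}B => {()}S   [B → S]
{()}S => {()}()   [S → ( )]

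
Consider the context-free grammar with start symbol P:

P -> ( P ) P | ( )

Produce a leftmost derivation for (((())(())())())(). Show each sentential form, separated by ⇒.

P ⇒ (P)P ⇒ ((P)P)P ⇒ (((P)P)P)P ⇒ (((())P)P)P ⇒ (((())(P)P)P)P ⇒ (((())(())P)P)P ⇒ (((())(())())P)P ⇒ (((())(())())())P ⇒ (((())(())())())()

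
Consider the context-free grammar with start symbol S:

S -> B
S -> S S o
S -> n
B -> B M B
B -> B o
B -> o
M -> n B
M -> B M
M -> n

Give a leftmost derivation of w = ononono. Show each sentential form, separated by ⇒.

S ⇒ SSo   [S -> S S o]
SSo ⇒ BSo   [S -> B]
BSo ⇒ BMBSo   [B -> B M B]
BMBSo ⇒ BMBMBSo   [B -> B M B]
BMBMBSo ⇒ oMBMBSo   [B -> o]
oMBMBSo ⇒ onBMBSo   [M -> n]
onBMBSo ⇒ onoMBSo   [B -> o]
onoMBSo ⇒ ononBSo   [M -> n]
ononBSo ⇒ ononoSo   [B -> o]
ononoSo ⇒ ononono   [S -> n]

S ⇒ SSo ⇒ BSo ⇒ BMBSo ⇒ BMBMBSo ⇒ oMBMBSo ⇒ onBMBSo ⇒ onoMBSo ⇒ ononBSo ⇒ ononoSo ⇒ ononono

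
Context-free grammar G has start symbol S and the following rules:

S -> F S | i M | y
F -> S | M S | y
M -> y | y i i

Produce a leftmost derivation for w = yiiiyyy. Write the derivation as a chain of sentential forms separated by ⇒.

S ⇒ FS   [S -> F S]
FS ⇒ MSS   [F -> M S]
MSS ⇒ yiiSS   [M -> y i i]
yiiSS ⇒ yiiiMS   [S -> i M]
yiiiMS ⇒ yiiiyS   [M -> y]
yiiiyS ⇒ yiiiyFS   [S -> F S]
yiiiyFS ⇒ yiiiySS   [F -> S]
yiiiySS ⇒ yiiiyyS   [S -> y]
yiiiyyS ⇒ yiiiyyy   [S -> y]

S ⇒ FS ⇒ MSS ⇒ yiiSS ⇒ yiiiMS ⇒ yiiiyS ⇒ yiiiyFS ⇒ yiiiySS ⇒ yiiiyyS ⇒ yiiiyyy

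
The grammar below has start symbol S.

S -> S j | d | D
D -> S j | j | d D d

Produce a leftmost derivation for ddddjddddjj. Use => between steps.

S=>D=>Sj=>Dj=>Sjj=>Djj=>dDdjj=>ddDddjj=>dddDdddjj=>ddddDddddjj=>ddddjddddjj

S => D   [S -> D]
D => Sj   [D -> S j]
Sj => Dj   [S -> D]
Dj => Sjj   [D -> S j]
Sjj => Djj   [S -> D]
Djj => dDdjj   [D -> d D d]
dDdjj => ddDddjj   [D -> d D d]
ddDddjj => dddDdddjj   [D -> d D d]
dddDdddjj => ddddDddddjj   [D -> d D d]
ddddDddddjj => ddddjddddjj   [D -> j]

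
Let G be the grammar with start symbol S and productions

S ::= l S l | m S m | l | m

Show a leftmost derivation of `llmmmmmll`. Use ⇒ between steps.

S ⇒ lSl   [S ::= l S l]
lSl ⇒ llSll   [S ::= l S l]
llSll ⇒ llmSmll   [S ::= m S m]
llmSmll ⇒ llmmSmmll   [S ::= m S m]
llmmSmmll ⇒ llmmmmmll   [S ::= m]

S ⇒ lSl ⇒ llSll ⇒ llmSmll ⇒ llmmSmmll ⇒ llmmmmmll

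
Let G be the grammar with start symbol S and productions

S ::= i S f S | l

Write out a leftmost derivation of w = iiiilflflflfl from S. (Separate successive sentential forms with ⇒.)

S ⇒ iSfS ⇒ iiSfSfS ⇒ iiiSfSfSfS ⇒ iiiiSfSfSfSfS ⇒ iiiilfSfSfSfS ⇒ iiiilflfSfSfS ⇒ iiiilflflfSfS ⇒ iiiilflflflfS ⇒ iiiilflflflfl

S ⇒ iSfS   [S ::= i S f S]
iSfS ⇒ iiSfSfS   [S ::= i S f S]
iiSfSfS ⇒ iiiSfSfSfS   [S ::= i S f S]
iiiSfSfSfS ⇒ iiiiSfSfSfSfS   [S ::= i S f S]
iiiiSfSfSfSfS ⇒ iiiilfSfSfSfS   [S ::= l]
iiiilfSfSfSfS ⇒ iiiilflfSfSfS   [S ::= l]
iiiilflfSfSfS ⇒ iiiilflflfSfS   [S ::= l]
iiiilflflfSfS ⇒ iiiilflflflfS   [S ::= l]
iiiilflflflfS ⇒ iiiilflflflfl   [S ::= l]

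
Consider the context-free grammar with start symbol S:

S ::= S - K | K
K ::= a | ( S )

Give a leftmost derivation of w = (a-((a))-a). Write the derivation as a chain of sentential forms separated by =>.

S => K => (S) => (S-K) => (S-K-K) => (K-K-K) => (a-K-K) => (a-(S)-K) => (a-(K)-K) => (a-((S))-K) => (a-((K))-K) => (a-((a))-K) => (a-((a))-a)

S => K   [S ::= K]
K => (S)   [K ::= ( S )]
(S) => (S-K)   [S ::= S - K]
(S-K) => (S-K-K)   [S ::= S - K]
(S-K-K) => (K-K-K)   [S ::= K]
(K-K-K) => (a-K-K)   [K ::= a]
(a-K-K) => (a-(S)-K)   [K ::= ( S )]
(a-(S)-K) => (a-(K)-K)   [S ::= K]
(a-(K)-K) => (a-((S))-K)   [K ::= ( S )]
(a-((S))-K) => (a-((K))-K)   [S ::= K]
(a-((K))-K) => (a-((a))-K)   [K ::= a]
(a-((a))-K) => (a-((a))-a)   [K ::= a]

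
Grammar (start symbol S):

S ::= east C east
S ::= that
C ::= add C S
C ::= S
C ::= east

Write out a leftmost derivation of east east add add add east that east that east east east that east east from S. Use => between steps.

S => east C east => east S east => east east C east east => east east add C S east east => east east add add C S S east east => east east add add add C S S S east east => east east add add add S S S S east east => east east add add add east C east S S S east east => east east add add add east S east S S S east east => east east add add add east that east S S S east east => east east add add add east that east that S S east east => east east add add add east that east that east C east S east east => east east add add add east that east that east east east S east east => east east add add add east that east that east east east that east east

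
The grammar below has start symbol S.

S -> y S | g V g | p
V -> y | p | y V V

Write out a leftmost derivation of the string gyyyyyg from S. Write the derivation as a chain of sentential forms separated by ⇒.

S ⇒ gVg ⇒ gyVVg ⇒ gyyVVVg ⇒ gyyyVVg ⇒ gyyyyVg ⇒ gyyyyyg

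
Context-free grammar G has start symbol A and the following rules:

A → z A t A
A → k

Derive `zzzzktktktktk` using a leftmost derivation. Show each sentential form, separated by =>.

A=>zAtA=>zzAtAtA=>zzzAtAtAtA=>zzzzAtAtAtAtA=>zzzzktAtAtAtA=>zzzzktktAtAtA=>zzzzktktktAtA=>zzzzktktktktA=>zzzzktktktktk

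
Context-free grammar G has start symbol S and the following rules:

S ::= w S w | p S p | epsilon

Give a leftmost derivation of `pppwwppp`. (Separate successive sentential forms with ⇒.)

S ⇒ pSp ⇒ ppSpp ⇒ pppSppp ⇒ pppwSwppp ⇒ pppwwppp

S ⇒ pSp   [S ::= p S p]
pSp ⇒ ppSpp   [S ::= p S p]
ppSpp ⇒ pppSppp   [S ::= p S p]
pppSppp ⇒ pppwSwppp   [S ::= w S w]
pppwSwppp ⇒ pppwwppp   [S ::= epsilon]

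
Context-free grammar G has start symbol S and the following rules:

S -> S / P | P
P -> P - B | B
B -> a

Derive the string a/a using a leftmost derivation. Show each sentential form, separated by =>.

S => S/P   [S -> S / P]
S/P => P/P   [S -> P]
P/P => B/P   [P -> B]
B/P => a/P   [B -> a]
a/P => a/B   [P -> B]
a/B => a/a   [B -> a]

S => S/P => P/P => B/P => a/P => a/B => a/a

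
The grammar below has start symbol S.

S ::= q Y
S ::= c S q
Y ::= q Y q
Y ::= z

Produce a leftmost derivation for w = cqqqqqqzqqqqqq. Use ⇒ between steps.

S ⇒ cSq   [S ::= c S q]
cSq ⇒ cqYq   [S ::= q Y]
cqYq ⇒ cqqYqq   [Y ::= q Y q]
cqqYqq ⇒ cqqqYqqq   [Y ::= q Y q]
cqqqYqqq ⇒ cqqqqYqqqq   [Y ::= q Y q]
cqqqqYqqqq ⇒ cqqqqqYqqqqq   [Y ::= q Y q]
cqqqqqYqqqqq ⇒ cqqqqqqYqqqqqq   [Y ::= q Y q]
cqqqqqqYqqqqqq ⇒ cqqqqqqzqqqqqq   [Y ::= z]

S⇒cSq⇒cqYq⇒cqqYqq⇒cqqqYqqq⇒cqqqqYqqqq⇒cqqqqqYqqqqq⇒cqqqqqqYqqqqqq⇒cqqqqqqzqqqqqq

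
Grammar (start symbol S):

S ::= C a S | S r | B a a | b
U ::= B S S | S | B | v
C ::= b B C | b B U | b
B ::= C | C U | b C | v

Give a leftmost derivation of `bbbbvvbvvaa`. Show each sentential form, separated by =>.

S => Baa => bCaa => bbBUaa => bbCUUaa => bbbBCUUaa => bbbCCUUaa => bbbbBUCUUaa => bbbbvUCUUaa => bbbbvvCUUaa => bbbbvvbUUaa => bbbbvvbvUaa => bbbbvvbvvaa

S => Baa   [S ::= B a a]
Baa => bCaa   [B ::= b C]
bCaa => bbBUaa   [C ::= b B U]
bbBUaa => bbCUUaa   [B ::= C U]
bbCUUaa => bbbBCUUaa   [C ::= b B C]
bbbBCUUaa => bbbCCUUaa   [B ::= C]
bbbCCUUaa => bbbbBUCUUaa   [C ::= b B U]
bbbbBUCUUaa => bbbbvUCUUaa   [B ::= v]
bbbbvUCUUaa => bbbbvvCUUaa   [U ::= v]
bbbbvvCUUaa => bbbbvvbUUaa   [C ::= b]
bbbbvvbUUaa => bbbbvvbvUaa   [U ::= v]
bbbbvvbvUaa => bbbbvvbvvaa   [U ::= v]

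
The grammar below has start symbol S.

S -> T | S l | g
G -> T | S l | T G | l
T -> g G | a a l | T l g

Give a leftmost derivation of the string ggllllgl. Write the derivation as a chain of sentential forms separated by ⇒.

S ⇒ Sl ⇒ Tl ⇒ Tlgl ⇒ gGlgl ⇒ gSllgl ⇒ gSlllgl ⇒ gTlllgl ⇒ ggGlllgl ⇒ ggllllgl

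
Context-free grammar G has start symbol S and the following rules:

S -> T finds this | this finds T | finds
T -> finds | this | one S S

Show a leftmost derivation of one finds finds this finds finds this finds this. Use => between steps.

S => T finds this => one S S finds this => one T finds this S finds this => one finds finds this S finds this => one finds finds this T finds this finds this => one finds finds this finds finds this finds this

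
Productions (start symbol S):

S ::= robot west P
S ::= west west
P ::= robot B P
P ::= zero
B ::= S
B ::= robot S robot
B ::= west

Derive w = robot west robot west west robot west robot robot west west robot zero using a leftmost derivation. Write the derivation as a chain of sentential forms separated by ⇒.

S ⇒ robot west P ⇒ robot west robot B P ⇒ robot west robot S P ⇒ robot west robot west west P ⇒ robot west robot west west robot B P ⇒ robot west robot west west robot west P ⇒ robot west robot west west robot west robot B P ⇒ robot west robot west west robot west robot robot S robot P ⇒ robot west robot west west robot west robot robot west west robot P ⇒ robot west robot west west robot west robot robot west west robot zero

S ⇒ robot west P   [S ::= robot west P]
robot west P ⇒ robot west robot B P   [P ::= robot B P]
robot west robot B P ⇒ robot west robot S P   [B ::= S]
robot west robot S P ⇒ robot west robot west west P   [S ::= west west]
robot west robot west west P ⇒ robot west robot west west robot B P   [P ::= robot B P]
robot west robot west west robot B P ⇒ robot west robot west west robot west P   [B ::= west]
robot west robot west west robot west P ⇒ robot west robot west west robot west robot B P   [P ::= robot B P]
robot west robot west west robot west robot B P ⇒ robot west robot west west robot west robot robot S robot P   [B ::= robot S robot]
robot west robot west west robot west robot robot S robot P ⇒ robot west robot west west robot west robot robot west west robot P   [S ::= west west]
robot west robot west west robot west robot robot west west robot P ⇒ robot west robot west west robot west robot robot west west robot zero   [P ::= zero]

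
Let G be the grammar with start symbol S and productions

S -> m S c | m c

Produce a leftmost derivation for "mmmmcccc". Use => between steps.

S=>mSc=>mmScc=>mmmSccc=>mmmmcccc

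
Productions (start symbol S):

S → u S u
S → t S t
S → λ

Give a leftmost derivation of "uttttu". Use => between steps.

S=>uSu=>utStu=>uttSttu=>uttttu

S => uSu   [S → u S u]
uSu => utStu   [S → t S t]
utStu => uttSttu   [S → t S t]
uttSttu => uttttu   [S → λ]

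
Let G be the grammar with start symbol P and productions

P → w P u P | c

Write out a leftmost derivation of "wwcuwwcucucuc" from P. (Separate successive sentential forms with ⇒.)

P ⇒ wPuP ⇒ wwPuPuP ⇒ wwcuPuP ⇒ wwcuwPuPuP ⇒ wwcuwwPuPuPuP ⇒ wwcuwwcuPuPuP ⇒ wwcuwwcucuPuP ⇒ wwcuwwcucucuP ⇒ wwcuwwcucucuc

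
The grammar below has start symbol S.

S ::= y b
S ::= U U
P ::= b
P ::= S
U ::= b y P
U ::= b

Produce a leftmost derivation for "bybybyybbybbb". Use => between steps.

S => UU => byPU => bySU => byUUU => bybyPUU => bybySUU => bybyUUUU => bybybyPUUU => bybybySUUU => bybybyybUUU => bybybyybbyPUU => bybybyybbybUU => bybybyybbybbU => bybybyybbybbb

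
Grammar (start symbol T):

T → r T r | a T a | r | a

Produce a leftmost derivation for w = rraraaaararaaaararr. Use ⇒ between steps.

T ⇒ rTr   [T → r T r]
rTr ⇒ rrTrr   [T → r T r]
rrTrr ⇒ rraTarr   [T → a T a]
rraTarr ⇒ rrarTrarr   [T → r T r]
rrarTrarr ⇒ rraraTararr   [T → a T a]
rraraTararr ⇒ rraraaTaararr   [T → a T a]
rraraaTaararr ⇒ rraraaaTaaararr   [T → a T a]
rraraaaTaaararr ⇒ rraraaaaTaaaararr   [T → a T a]
rraraaaaTaaaararr ⇒ rraraaaarTraaaararr   [T → r T r]
rraraaaarTraaaararr ⇒ rraraaaararaaaararr   [T → a]

T⇒rTr⇒rrTrr⇒rraTarr⇒rrarTrarr⇒rraraTararr⇒rraraaTaararr⇒rraraaaTaaararr⇒rraraaaaTaaaararr⇒rraraaaarTraaaararr⇒rraraaaararaaaararr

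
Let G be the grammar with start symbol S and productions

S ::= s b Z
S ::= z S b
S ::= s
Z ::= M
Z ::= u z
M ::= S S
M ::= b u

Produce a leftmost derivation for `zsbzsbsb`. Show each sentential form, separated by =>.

S => zSb   [S ::= z S b]
zSb => zsbZb   [S ::= s b Z]
zsbZb => zsbMb   [Z ::= M]
zsbMb => zsbSSb   [M ::= S S]
zsbSSb => zsbzSbSb   [S ::= z S b]
zsbzSbSb => zsbzsbSb   [S ::= s]
zsbzsbSb => zsbzsbsb   [S ::= s]

S => zSb => zsbZb => zsbMb => zsbSSb => zsbzSbSb => zsbzsbSb => zsbzsbsb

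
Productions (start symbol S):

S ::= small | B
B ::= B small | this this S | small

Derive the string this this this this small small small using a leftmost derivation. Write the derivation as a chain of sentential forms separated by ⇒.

S ⇒ B ⇒ this this S ⇒ this this B ⇒ this this B small ⇒ this this B small small ⇒ this this this this S small small ⇒ this this this this small small small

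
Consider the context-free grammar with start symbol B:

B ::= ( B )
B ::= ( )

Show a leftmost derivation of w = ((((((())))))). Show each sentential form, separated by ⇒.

B ⇒ (B)   [B ::= ( B )]
(B) ⇒ ((B))   [B ::= ( B )]
((B)) ⇒ (((B)))   [B ::= ( B )]
(((B))) ⇒ ((((B))))   [B ::= ( B )]
((((B)))) ⇒ (((((B)))))   [B ::= ( B )]
(((((B))))) ⇒ ((((((B))))))   [B ::= ( B )]
((((((B)))))) ⇒ ((((((()))))))   [B ::= ( )]

B ⇒ (B) ⇒ ((B)) ⇒ (((B))) ⇒ ((((B)))) ⇒ (((((B))))) ⇒ ((((((B)))))) ⇒ ((((((()))))))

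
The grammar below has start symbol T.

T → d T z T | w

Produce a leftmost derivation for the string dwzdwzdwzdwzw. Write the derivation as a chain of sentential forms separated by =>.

T=>dTzT=>dwzT=>dwzdTzT=>dwzdwzT=>dwzdwzdTzT=>dwzdwzdwzT=>dwzdwzdwzdTzT=>dwzdwzdwzdwzT=>dwzdwzdwzdwzw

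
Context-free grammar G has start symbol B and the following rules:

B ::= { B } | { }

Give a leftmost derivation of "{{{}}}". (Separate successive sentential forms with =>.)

B=>{B}=>{{B}}=>{{{}}}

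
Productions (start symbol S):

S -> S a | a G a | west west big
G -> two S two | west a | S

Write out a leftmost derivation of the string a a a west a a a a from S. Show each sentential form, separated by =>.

S => a G a => a S a => a a G a a => a a S a a => a a a G a a a => a a a west a a a a

S => a G a   [S -> a G a]
a G a => a S a   [G -> S]
a S a => a a G a a   [S -> a G a]
a a G a a => a a S a a   [G -> S]
a a S a a => a a a G a a a   [S -> a G a]
a a a G a a a => a a a west a a a a   [G -> west a]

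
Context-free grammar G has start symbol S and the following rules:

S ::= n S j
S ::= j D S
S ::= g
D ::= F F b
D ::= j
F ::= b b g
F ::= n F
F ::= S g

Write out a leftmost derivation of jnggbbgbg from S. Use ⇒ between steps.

S ⇒ jDS   [S ::= j D S]
jDS ⇒ jFFbS   [D ::= F F b]
jFFbS ⇒ jnFFbS   [F ::= n F]
jnFFbS ⇒ jnSgFbS   [F ::= S g]
jnSgFbS ⇒ jnggFbS   [S ::= g]
jnggFbS ⇒ jnggbbgbS   [F ::= b b g]
jnggbbgbS ⇒ jnggbbgbg   [S ::= g]

S ⇒ jDS ⇒ jFFbS ⇒ jnFFbS ⇒ jnSgFbS ⇒ jnggFbS ⇒ jnggbbgbS ⇒ jnggbbgbg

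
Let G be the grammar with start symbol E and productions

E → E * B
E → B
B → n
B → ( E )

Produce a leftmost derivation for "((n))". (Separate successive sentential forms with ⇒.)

E ⇒ B ⇒ (E) ⇒ (B) ⇒ ((E)) ⇒ ((B)) ⇒ ((n))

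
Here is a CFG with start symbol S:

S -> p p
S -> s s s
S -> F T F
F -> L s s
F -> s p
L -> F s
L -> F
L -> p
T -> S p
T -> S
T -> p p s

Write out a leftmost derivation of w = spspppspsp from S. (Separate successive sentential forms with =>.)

S => FTF => spTF => spSF => spFTFF => spspTFF => spspSFF => spspppFF => spspppspF => spspppspsp

S => FTF   [S -> F T F]
FTF => spTF   [F -> s p]
spTF => spSF   [T -> S]
spSF => spFTFF   [S -> F T F]
spFTFF => spspTFF   [F -> s p]
spspTFF => spspSFF   [T -> S]
spspSFF => spspppFF   [S -> p p]
spspppFF => spspppspF   [F -> s p]
spspppspF => spspppspsp   [F -> s p]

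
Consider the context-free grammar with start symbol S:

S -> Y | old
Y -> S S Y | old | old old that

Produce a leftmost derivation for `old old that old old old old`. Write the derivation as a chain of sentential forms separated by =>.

S => Y => S S Y => Y S Y => old old that S Y => old old that old Y => old old that old S S Y => old old that old Y S Y => old old that old old S Y => old old that old old old Y => old old that old old old old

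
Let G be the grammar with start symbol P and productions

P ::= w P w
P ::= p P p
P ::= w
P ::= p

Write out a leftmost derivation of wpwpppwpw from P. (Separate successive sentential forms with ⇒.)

P ⇒ wPw ⇒ wpPpw ⇒ wpwPwpw ⇒ wpwpPpwpw ⇒ wpwpppwpw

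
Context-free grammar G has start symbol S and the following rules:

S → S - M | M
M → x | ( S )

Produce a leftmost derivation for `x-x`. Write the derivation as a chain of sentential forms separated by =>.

S => S-M   [S → S - M]
S-M => M-M   [S → M]
M-M => x-M   [M → x]
x-M => x-x   [M → x]

S => S-M => M-M => x-M => x-x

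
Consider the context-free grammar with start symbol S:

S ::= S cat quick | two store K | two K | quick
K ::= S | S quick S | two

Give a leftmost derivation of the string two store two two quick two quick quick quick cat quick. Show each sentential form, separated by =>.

S => S cat quick => two store K cat quick => two store S quick S cat quick => two store two K quick S cat quick => two store two two quick S cat quick => two store two two quick two K cat quick => two store two two quick two S quick S cat quick => two store two two quick two quick quick S cat quick => two store two two quick two quick quick quick cat quick

S => S cat quick   [S ::= S cat quick]
S cat quick => two store K cat quick   [S ::= two store K]
two store K cat quick => two store S quick S cat quick   [K ::= S quick S]
two store S quick S cat quick => two store two K quick S cat quick   [S ::= two K]
two store two K quick S cat quick => two store two two quick S cat quick   [K ::= two]
two store two two quick S cat quick => two store two two quick two K cat quick   [S ::= two K]
two store two two quick two K cat quick => two store two two quick two S quick S cat quick   [K ::= S quick S]
two store two two quick two S quick S cat quick => two store two two quick two quick quick S cat quick   [S ::= quick]
two store two two quick two quick quick S cat quick => two store two two quick two quick quick quick cat quick   [S ::= quick]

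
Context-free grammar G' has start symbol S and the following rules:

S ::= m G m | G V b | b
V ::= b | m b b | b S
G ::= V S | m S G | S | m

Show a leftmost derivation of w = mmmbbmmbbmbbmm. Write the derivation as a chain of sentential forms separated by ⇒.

S ⇒ mGm ⇒ mmSGm ⇒ mmGVbGm ⇒ mmVSVbGm ⇒ mmmbbSVbGm ⇒ mmmbbmGmVbGm ⇒ mmmbbmmSGmVbGm ⇒ mmmbbmmbGmVbGm ⇒ mmmbbmmbSmVbGm ⇒ mmmbbmmbbmVbGm ⇒ mmmbbmmbbmbbGm ⇒ mmmbbmmbbmbbmm

S ⇒ mGm   [S ::= m G m]
mGm ⇒ mmSGm   [G ::= m S G]
mmSGm ⇒ mmGVbGm   [S ::= G V b]
mmGVbGm ⇒ mmVSVbGm   [G ::= V S]
mmVSVbGm ⇒ mmmbbSVbGm   [V ::= m b b]
mmmbbSVbGm ⇒ mmmbbmGmVbGm   [S ::= m G m]
mmmbbmGmVbGm ⇒ mmmbbmmSGmVbGm   [G ::= m S G]
mmmbbmmSGmVbGm ⇒ mmmbbmmbGmVbGm   [S ::= b]
mmmbbmmbGmVbGm ⇒ mmmbbmmbSmVbGm   [G ::= S]
mmmbbmmbSmVbGm ⇒ mmmbbmmbbmVbGm   [S ::= b]
mmmbbmmbbmVbGm ⇒ mmmbbmmbbmbbGm   [V ::= b]
mmmbbmmbbmbbGm ⇒ mmmbbmmbbmbbmm   [G ::= m]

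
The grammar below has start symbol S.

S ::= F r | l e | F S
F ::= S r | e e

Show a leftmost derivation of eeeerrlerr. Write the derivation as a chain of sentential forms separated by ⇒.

S ⇒ Fr   [S ::= F r]
Fr ⇒ Srr   [F ::= S r]
Srr ⇒ FSrr   [S ::= F S]
FSrr ⇒ eeSrr   [F ::= e e]
eeSrr ⇒ eeFSrr   [S ::= F S]
eeFSrr ⇒ eeSrSrr   [F ::= S r]
eeSrSrr ⇒ eeFrrSrr   [S ::= F r]
eeFrrSrr ⇒ eeeerrSrr   [F ::= e e]
eeeerrSrr ⇒ eeeerrlerr   [S ::= l e]

S ⇒ Fr ⇒ Srr ⇒ FSrr ⇒ eeSrr ⇒ eeFSrr ⇒ eeSrSrr ⇒ eeFrrSrr ⇒ eeeerrSrr ⇒ eeeerrlerr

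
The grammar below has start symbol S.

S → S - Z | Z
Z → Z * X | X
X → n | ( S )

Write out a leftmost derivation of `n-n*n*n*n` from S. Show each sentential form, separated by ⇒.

S ⇒ S-Z   [S → S - Z]
S-Z ⇒ Z-Z   [S → Z]
Z-Z ⇒ X-Z   [Z → X]
X-Z ⇒ n-Z   [X → n]
n-Z ⇒ n-Z*X   [Z → Z * X]
n-Z*X ⇒ n-Z*X*X   [Z → Z * X]
n-Z*X*X ⇒ n-Z*X*X*X   [Z → Z * X]
n-Z*X*X*X ⇒ n-X*X*X*X   [Z → X]
n-X*X*X*X ⇒ n-n*X*X*X   [X → n]
n-n*X*X*X ⇒ n-n*n*X*X   [X → n]
n-n*n*X*X ⇒ n-n*n*n*X   [X → n]
n-n*n*n*X ⇒ n-n*n*n*n   [X → n]

S ⇒ S-Z ⇒ Z-Z ⇒ X-Z ⇒ n-Z ⇒ n-Z*X ⇒ n-Z*X*X ⇒ n-Z*X*X*X ⇒ n-X*X*X*X ⇒ n-n*X*X*X ⇒ n-n*n*X*X ⇒ n-n*n*n*X ⇒ n-n*n*n*n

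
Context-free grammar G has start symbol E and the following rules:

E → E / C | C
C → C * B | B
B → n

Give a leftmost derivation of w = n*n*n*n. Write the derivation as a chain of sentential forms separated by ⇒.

E ⇒ C ⇒ C*B ⇒ C*B*B ⇒ C*B*B*B ⇒ B*B*B*B ⇒ n*B*B*B ⇒ n*n*B*B ⇒ n*n*n*B ⇒ n*n*n*n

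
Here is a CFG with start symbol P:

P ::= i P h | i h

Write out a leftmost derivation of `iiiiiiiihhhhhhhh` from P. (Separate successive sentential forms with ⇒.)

P ⇒ iPh   [P ::= i P h]
iPh ⇒ iiPhh   [P ::= i P h]
iiPhh ⇒ iiiPhhh   [P ::= i P h]
iiiPhhh ⇒ iiiiPhhhh   [P ::= i P h]
iiiiPhhhh ⇒ iiiiiPhhhhh   [P ::= i P h]
iiiiiPhhhhh ⇒ iiiiiiPhhhhhh   [P ::= i P h]
iiiiiiPhhhhhh ⇒ iiiiiiiPhhhhhhh   [P ::= i P h]
iiiiiiiPhhhhhhh ⇒ iiiiiiiihhhhhhhh   [P ::= i h]

P ⇒ iPh ⇒ iiPhh ⇒ iiiPhhh ⇒ iiiiPhhhh ⇒ iiiiiPhhhhh ⇒ iiiiiiPhhhhhh ⇒ iiiiiiiPhhhhhhh ⇒ iiiiiiiihhhhhhhh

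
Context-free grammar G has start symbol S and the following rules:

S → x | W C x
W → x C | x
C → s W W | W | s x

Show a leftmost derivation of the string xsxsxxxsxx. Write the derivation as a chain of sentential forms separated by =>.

S => WCx => xCCx => xsWWCx => xsxCWCx => xsxsWWWCx => xsxsxWWCx => xsxsxxWCx => xsxsxxxCx => xsxsxxxsxx

S => WCx   [S → W C x]
WCx => xCCx   [W → x C]
xCCx => xsWWCx   [C → s W W]
xsWWCx => xsxCWCx   [W → x C]
xsxCWCx => xsxsWWWCx   [C → s W W]
xsxsWWWCx => xsxsxWWCx   [W → x]
xsxsxWWCx => xsxsxxWCx   [W → x]
xsxsxxWCx => xsxsxxxCx   [W → x]
xsxsxxxCx => xsxsxxxsxx   [C → s x]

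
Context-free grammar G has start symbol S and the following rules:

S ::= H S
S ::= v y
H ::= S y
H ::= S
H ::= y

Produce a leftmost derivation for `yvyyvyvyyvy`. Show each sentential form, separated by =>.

S => HS   [S ::= H S]
HS => SyS   [H ::= S y]
SyS => HSyS   [S ::= H S]
HSyS => SSyS   [H ::= S]
SSyS => HSSyS   [S ::= H S]
HSSyS => SySSyS   [H ::= S y]
SySSyS => HSySSyS   [S ::= H S]
HSySSyS => ySySSyS   [H ::= y]
ySySSyS => yvyySSyS   [S ::= v y]
yvyySSyS => yvyyvySyS   [S ::= v y]
yvyyvySyS => yvyyvyvyyS   [S ::= v y]
yvyyvyvyyS => yvyyvyvyyvy   [S ::= v y]

S => HS => SyS => HSyS => SSyS => HSSyS => SySSyS => HSySSyS => ySySSyS => yvyySSyS => yvyyvySyS => yvyyvyvyyS => yvyyvyvyyvy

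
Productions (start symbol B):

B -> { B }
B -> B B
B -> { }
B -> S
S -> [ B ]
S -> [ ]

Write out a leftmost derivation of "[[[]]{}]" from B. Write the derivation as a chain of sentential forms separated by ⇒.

B ⇒ S ⇒ [B] ⇒ [BB] ⇒ [SB] ⇒ [[B]B] ⇒ [[S]B] ⇒ [[[]]B] ⇒ [[[]]{}]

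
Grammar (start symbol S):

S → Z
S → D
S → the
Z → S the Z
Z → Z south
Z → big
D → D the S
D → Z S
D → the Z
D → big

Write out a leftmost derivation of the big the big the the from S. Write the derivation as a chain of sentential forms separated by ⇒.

S ⇒ D ⇒ D the S ⇒ the Z the S ⇒ the S the Z the S ⇒ the D the Z the S ⇒ the big the Z the S ⇒ the big the big the S ⇒ the big the big the the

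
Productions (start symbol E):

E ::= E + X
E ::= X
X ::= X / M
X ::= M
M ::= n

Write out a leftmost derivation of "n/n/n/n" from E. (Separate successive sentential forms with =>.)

E => X => X/M => X/M/M => X/M/M/M => M/M/M/M => n/M/M/M => n/n/M/M => n/n/n/M => n/n/n/n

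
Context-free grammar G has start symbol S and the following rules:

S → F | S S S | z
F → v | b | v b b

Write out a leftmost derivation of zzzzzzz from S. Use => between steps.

S => SSS => SSSSS => zSSSS => zzSSS => zzSSSSS => zzzSSSS => zzzzSSS => zzzzzSS => zzzzzzS => zzzzzzz

S => SSS   [S → S S S]
SSS => SSSSS   [S → S S S]
SSSSS => zSSSS   [S → z]
zSSSS => zzSSS   [S → z]
zzSSS => zzSSSSS   [S → S S S]
zzSSSSS => zzzSSSS   [S → z]
zzzSSSS => zzzzSSS   [S → z]
zzzzSSS => zzzzzSS   [S → z]
zzzzzSS => zzzzzzS   [S → z]
zzzzzzS => zzzzzzz   [S → z]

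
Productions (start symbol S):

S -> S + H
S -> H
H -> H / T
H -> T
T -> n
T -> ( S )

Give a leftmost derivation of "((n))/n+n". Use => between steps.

S => S+H => H+H => H/T+H => T/T+H => (S)/T+H => (H)/T+H => (T)/T+H => ((S))/T+H => ((H))/T+H => ((T))/T+H => ((n))/T+H => ((n))/n+H => ((n))/n+T => ((n))/n+n

S => S+H   [S -> S + H]
S+H => H+H   [S -> H]
H+H => H/T+H   [H -> H / T]
H/T+H => T/T+H   [H -> T]
T/T+H => (S)/T+H   [T -> ( S )]
(S)/T+H => (H)/T+H   [S -> H]
(H)/T+H => (T)/T+H   [H -> T]
(T)/T+H => ((S))/T+H   [T -> ( S )]
((S))/T+H => ((H))/T+H   [S -> H]
((H))/T+H => ((T))/T+H   [H -> T]
((T))/T+H => ((n))/T+H   [T -> n]
((n))/T+H => ((n))/n+H   [T -> n]
((n))/n+H => ((n))/n+T   [H -> T]
((n))/n+T => ((n))/n+n   [T -> n]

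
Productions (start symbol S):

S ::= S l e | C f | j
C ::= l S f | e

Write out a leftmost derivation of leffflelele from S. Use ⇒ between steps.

S⇒Sle⇒Slele⇒Slelele⇒Cflelele⇒lSfflelele⇒lCffflelele⇒leffflelele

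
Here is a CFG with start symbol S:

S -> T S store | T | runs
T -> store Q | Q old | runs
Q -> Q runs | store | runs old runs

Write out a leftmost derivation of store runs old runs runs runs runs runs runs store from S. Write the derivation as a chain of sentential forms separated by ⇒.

S ⇒ T S store   [S -> T S store]
T S store ⇒ store Q S store   [T -> store Q]
store Q S store ⇒ store Q runs S store   [Q -> Q runs]
store Q runs S store ⇒ store Q runs runs S store   [Q -> Q runs]
store Q runs runs S store ⇒ store Q runs runs runs S store   [Q -> Q runs]
store Q runs runs runs S store ⇒ store Q runs runs runs runs S store   [Q -> Q runs]
store Q runs runs runs runs S store ⇒ store runs old runs runs runs runs runs S store   [Q -> runs old runs]
store runs old runs runs runs runs runs S store ⇒ store runs old runs runs runs runs runs runs store   [S -> runs]

S ⇒ T S store ⇒ store Q S store ⇒ store Q runs S store ⇒ store Q runs runs S store ⇒ store Q runs runs runs S store ⇒ store Q runs runs runs runs S store ⇒ store runs old runs runs runs runs runs S store ⇒ store runs old runs runs runs runs runs runs store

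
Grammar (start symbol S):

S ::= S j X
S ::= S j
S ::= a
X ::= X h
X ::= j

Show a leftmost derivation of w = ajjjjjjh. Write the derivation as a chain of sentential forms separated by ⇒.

S ⇒ SjX ⇒ SjXjX ⇒ SjXjXjX ⇒ ajXjXjX ⇒ ajjjXjX ⇒ ajjjjjX ⇒ ajjjjjXh ⇒ ajjjjjjh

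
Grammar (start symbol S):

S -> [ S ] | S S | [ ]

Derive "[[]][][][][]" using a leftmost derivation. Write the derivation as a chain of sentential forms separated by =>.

S=>SS=>SSS=>SSSS=>SSSSS=>[S]SSSS=>[[]]SSSS=>[[]][]SSS=>[[]][][]SS=>[[]][][][]S=>[[]][][][][]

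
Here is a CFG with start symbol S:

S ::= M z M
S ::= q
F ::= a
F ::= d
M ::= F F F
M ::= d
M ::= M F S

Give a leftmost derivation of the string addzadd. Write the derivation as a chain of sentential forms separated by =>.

S => MzM   [S ::= M z M]
MzM => FFFzM   [M ::= F F F]
FFFzM => aFFzM   [F ::= a]
aFFzM => adFzM   [F ::= d]
adFzM => addzM   [F ::= d]
addzM => addzFFF   [M ::= F F F]
addzFFF => addzaFF   [F ::= a]
addzaFF => addzadF   [F ::= d]
addzadF => addzadd   [F ::= d]

S=>MzM=>FFFzM=>aFFzM=>adFzM=>addzM=>addzFFF=>addzaFF=>addzadF=>addzadd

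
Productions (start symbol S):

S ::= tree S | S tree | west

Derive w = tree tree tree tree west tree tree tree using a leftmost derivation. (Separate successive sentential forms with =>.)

S => tree S   [S ::= tree S]
tree S => tree S tree   [S ::= S tree]
tree S tree => tree S tree tree   [S ::= S tree]
tree S tree tree => tree tree S tree tree   [S ::= tree S]
tree tree S tree tree => tree tree tree S tree tree   [S ::= tree S]
tree tree tree S tree tree => tree tree tree tree S tree tree   [S ::= tree S]
tree tree tree tree S tree tree => tree tree tree tree S tree tree tree   [S ::= S tree]
tree tree tree tree S tree tree tree => tree tree tree tree west tree tree tree   [S ::= west]

S => tree S => tree S tree => tree S tree tree => tree tree S tree tree => tree tree tree S tree tree => tree tree tree tree S tree tree => tree tree tree tree S tree tree tree => tree tree tree tree west tree tree tree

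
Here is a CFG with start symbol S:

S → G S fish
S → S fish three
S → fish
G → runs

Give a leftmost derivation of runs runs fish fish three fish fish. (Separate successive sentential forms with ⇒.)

S ⇒ G S fish ⇒ runs S fish ⇒ runs G S fish fish ⇒ runs runs S fish fish ⇒ runs runs S fish three fish fish ⇒ runs runs fish fish three fish fish

S ⇒ G S fish   [S → G S fish]
G S fish ⇒ runs S fish   [G → runs]
runs S fish ⇒ runs G S fish fish   [S → G S fish]
runs G S fish fish ⇒ runs runs S fish fish   [G → runs]
runs runs S fish fish ⇒ runs runs S fish three fish fish   [S → S fish three]
runs runs S fish three fish fish ⇒ runs runs fish fish three fish fish   [S → fish]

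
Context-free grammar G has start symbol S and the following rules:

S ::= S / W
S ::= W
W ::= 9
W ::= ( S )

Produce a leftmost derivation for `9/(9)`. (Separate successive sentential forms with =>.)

S => S/W => W/W => 9/W => 9/(S) => 9/(W) => 9/(9)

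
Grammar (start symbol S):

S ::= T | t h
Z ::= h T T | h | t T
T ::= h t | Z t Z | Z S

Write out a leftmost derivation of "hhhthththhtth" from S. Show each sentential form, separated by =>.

S => T   [S ::= T]
T => ZS   [T ::= Z S]
ZS => hTTS   [Z ::= h T T]
hTTS => hZtZTS   [T ::= Z t Z]
hZtZTS => hhTTtZTS   [Z ::= h T T]
hhTTtZTS => hhhtTtZTS   [T ::= h t]
hhhtTtZTS => hhhtZStZTS   [T ::= Z S]
hhhtZStZTS => hhhthStZTS   [Z ::= h]
hhhthStZTS => hhhththtZTS   [S ::= t h]
hhhththtZTS => hhhthththTS   [Z ::= h]
hhhthththTS => hhhthththhtS   [T ::= h t]
hhhthththhtS => hhhthththhtth   [S ::= t h]

S => T => ZS => hTTS => hZtZTS => hhTTtZTS => hhhtTtZTS => hhhtZStZTS => hhhthStZTS => hhhththtZTS => hhhthththTS => hhhthththhtS => hhhthththhtth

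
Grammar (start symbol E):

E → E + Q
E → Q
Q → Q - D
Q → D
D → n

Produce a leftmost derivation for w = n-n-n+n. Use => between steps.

E => E+Q => Q+Q => Q-D+Q => Q-D-D+Q => D-D-D+Q => n-D-D+Q => n-n-D+Q => n-n-n+Q => n-n-n+D => n-n-n+n

E => E+Q   [E → E + Q]
E+Q => Q+Q   [E → Q]
Q+Q => Q-D+Q   [Q → Q - D]
Q-D+Q => Q-D-D+Q   [Q → Q - D]
Q-D-D+Q => D-D-D+Q   [Q → D]
D-D-D+Q => n-D-D+Q   [D → n]
n-D-D+Q => n-n-D+Q   [D → n]
n-n-D+Q => n-n-n+Q   [D → n]
n-n-n+Q => n-n-n+D   [Q → D]
n-n-n+D => n-n-n+n   [D → n]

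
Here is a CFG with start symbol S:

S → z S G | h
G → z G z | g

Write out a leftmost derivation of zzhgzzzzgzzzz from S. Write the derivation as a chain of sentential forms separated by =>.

S => zSG => zzSGG => zzhGG => zzhgG => zzhgzGz => zzhgzzGzz => zzhgzzzGzzz => zzhgzzzzGzzzz => zzhgzzzzgzzzz

S => zSG   [S → z S G]
zSG => zzSGG   [S → z S G]
zzSGG => zzhGG   [S → h]
zzhGG => zzhgG   [G → g]
zzhgG => zzhgzGz   [G → z G z]
zzhgzGz => zzhgzzGzz   [G → z G z]
zzhgzzGzz => zzhgzzzGzzz   [G → z G z]
zzhgzzzGzzz => zzhgzzzzGzzzz   [G → z G z]
zzhgzzzzGzzzz => zzhgzzzzgzzzz   [G → g]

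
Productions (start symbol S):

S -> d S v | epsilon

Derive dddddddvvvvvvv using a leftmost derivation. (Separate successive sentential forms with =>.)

S => dSv   [S -> d S v]
dSv => ddSvv   [S -> d S v]
ddSvv => dddSvvv   [S -> d S v]
dddSvvv => ddddSvvvv   [S -> d S v]
ddddSvvvv => dddddSvvvvv   [S -> d S v]
dddddSvvvvv => ddddddSvvvvvv   [S -> d S v]
ddddddSvvvvvv => dddddddSvvvvvvv   [S -> d S v]
dddddddSvvvvvvv => dddddddvvvvvvv   [S -> epsilon]

S=>dSv=>ddSvv=>dddSvvv=>ddddSvvvv=>dddddSvvvvv=>ddddddSvvvvvv=>dddddddSvvvvvvv=>dddddddvvvvvvv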